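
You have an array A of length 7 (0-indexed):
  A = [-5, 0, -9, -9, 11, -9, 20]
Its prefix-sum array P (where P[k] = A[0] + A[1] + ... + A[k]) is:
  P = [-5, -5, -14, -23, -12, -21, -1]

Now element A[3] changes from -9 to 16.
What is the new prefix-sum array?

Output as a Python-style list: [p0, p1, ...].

Answer: [-5, -5, -14, 2, 13, 4, 24]

Derivation:
Change: A[3] -9 -> 16, delta = 25
P[k] for k < 3: unchanged (A[3] not included)
P[k] for k >= 3: shift by delta = 25
  P[0] = -5 + 0 = -5
  P[1] = -5 + 0 = -5
  P[2] = -14 + 0 = -14
  P[3] = -23 + 25 = 2
  P[4] = -12 + 25 = 13
  P[5] = -21 + 25 = 4
  P[6] = -1 + 25 = 24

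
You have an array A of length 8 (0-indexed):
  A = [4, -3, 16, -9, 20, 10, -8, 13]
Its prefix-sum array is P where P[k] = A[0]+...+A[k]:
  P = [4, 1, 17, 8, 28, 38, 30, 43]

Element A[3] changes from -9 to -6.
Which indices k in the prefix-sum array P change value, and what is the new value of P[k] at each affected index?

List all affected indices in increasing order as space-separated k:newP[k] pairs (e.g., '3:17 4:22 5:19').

Answer: 3:11 4:31 5:41 6:33 7:46

Derivation:
P[k] = A[0] + ... + A[k]
P[k] includes A[3] iff k >= 3
Affected indices: 3, 4, ..., 7; delta = 3
  P[3]: 8 + 3 = 11
  P[4]: 28 + 3 = 31
  P[5]: 38 + 3 = 41
  P[6]: 30 + 3 = 33
  P[7]: 43 + 3 = 46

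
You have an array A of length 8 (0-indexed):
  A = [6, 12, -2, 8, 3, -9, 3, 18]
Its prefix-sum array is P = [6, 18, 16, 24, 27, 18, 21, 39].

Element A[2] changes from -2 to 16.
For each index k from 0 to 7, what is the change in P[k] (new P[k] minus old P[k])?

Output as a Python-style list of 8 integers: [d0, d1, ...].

Element change: A[2] -2 -> 16, delta = 18
For k < 2: P[k] unchanged, delta_P[k] = 0
For k >= 2: P[k] shifts by exactly 18
Delta array: [0, 0, 18, 18, 18, 18, 18, 18]

Answer: [0, 0, 18, 18, 18, 18, 18, 18]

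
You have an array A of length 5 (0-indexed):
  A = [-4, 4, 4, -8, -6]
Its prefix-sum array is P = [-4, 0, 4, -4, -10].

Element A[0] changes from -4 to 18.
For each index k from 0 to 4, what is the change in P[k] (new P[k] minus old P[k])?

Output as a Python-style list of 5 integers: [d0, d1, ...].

Element change: A[0] -4 -> 18, delta = 22
For k < 0: P[k] unchanged, delta_P[k] = 0
For k >= 0: P[k] shifts by exactly 22
Delta array: [22, 22, 22, 22, 22]

Answer: [22, 22, 22, 22, 22]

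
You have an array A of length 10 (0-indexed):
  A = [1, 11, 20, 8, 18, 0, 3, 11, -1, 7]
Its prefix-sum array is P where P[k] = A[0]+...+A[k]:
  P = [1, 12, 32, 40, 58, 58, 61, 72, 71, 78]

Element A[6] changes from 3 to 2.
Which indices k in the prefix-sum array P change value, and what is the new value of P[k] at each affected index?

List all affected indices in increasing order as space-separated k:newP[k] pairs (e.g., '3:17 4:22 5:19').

P[k] = A[0] + ... + A[k]
P[k] includes A[6] iff k >= 6
Affected indices: 6, 7, ..., 9; delta = -1
  P[6]: 61 + -1 = 60
  P[7]: 72 + -1 = 71
  P[8]: 71 + -1 = 70
  P[9]: 78 + -1 = 77

Answer: 6:60 7:71 8:70 9:77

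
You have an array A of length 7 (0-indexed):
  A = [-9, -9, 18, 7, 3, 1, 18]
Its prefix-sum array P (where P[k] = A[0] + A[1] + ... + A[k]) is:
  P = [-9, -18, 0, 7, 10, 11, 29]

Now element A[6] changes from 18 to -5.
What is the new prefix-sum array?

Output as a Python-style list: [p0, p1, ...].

Change: A[6] 18 -> -5, delta = -23
P[k] for k < 6: unchanged (A[6] not included)
P[k] for k >= 6: shift by delta = -23
  P[0] = -9 + 0 = -9
  P[1] = -18 + 0 = -18
  P[2] = 0 + 0 = 0
  P[3] = 7 + 0 = 7
  P[4] = 10 + 0 = 10
  P[5] = 11 + 0 = 11
  P[6] = 29 + -23 = 6

Answer: [-9, -18, 0, 7, 10, 11, 6]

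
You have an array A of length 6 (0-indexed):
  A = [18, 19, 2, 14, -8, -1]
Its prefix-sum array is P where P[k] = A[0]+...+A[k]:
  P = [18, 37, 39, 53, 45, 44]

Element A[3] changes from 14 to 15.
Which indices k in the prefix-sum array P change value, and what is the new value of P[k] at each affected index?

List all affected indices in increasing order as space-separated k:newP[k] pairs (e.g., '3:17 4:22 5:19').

P[k] = A[0] + ... + A[k]
P[k] includes A[3] iff k >= 3
Affected indices: 3, 4, ..., 5; delta = 1
  P[3]: 53 + 1 = 54
  P[4]: 45 + 1 = 46
  P[5]: 44 + 1 = 45

Answer: 3:54 4:46 5:45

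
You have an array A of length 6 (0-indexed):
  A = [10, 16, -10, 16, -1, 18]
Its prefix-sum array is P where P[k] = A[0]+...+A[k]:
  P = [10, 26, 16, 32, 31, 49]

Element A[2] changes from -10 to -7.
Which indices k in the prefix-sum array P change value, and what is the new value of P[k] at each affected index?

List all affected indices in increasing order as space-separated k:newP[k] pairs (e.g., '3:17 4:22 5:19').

P[k] = A[0] + ... + A[k]
P[k] includes A[2] iff k >= 2
Affected indices: 2, 3, ..., 5; delta = 3
  P[2]: 16 + 3 = 19
  P[3]: 32 + 3 = 35
  P[4]: 31 + 3 = 34
  P[5]: 49 + 3 = 52

Answer: 2:19 3:35 4:34 5:52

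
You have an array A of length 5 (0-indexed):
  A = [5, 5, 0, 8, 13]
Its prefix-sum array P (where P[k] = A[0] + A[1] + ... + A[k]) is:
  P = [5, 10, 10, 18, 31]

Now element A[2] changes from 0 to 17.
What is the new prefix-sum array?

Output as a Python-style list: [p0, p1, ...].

Answer: [5, 10, 27, 35, 48]

Derivation:
Change: A[2] 0 -> 17, delta = 17
P[k] for k < 2: unchanged (A[2] not included)
P[k] for k >= 2: shift by delta = 17
  P[0] = 5 + 0 = 5
  P[1] = 10 + 0 = 10
  P[2] = 10 + 17 = 27
  P[3] = 18 + 17 = 35
  P[4] = 31 + 17 = 48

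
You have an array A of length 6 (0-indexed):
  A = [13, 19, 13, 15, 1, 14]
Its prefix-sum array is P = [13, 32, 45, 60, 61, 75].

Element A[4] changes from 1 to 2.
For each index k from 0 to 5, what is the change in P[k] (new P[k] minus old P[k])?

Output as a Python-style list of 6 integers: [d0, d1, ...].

Element change: A[4] 1 -> 2, delta = 1
For k < 4: P[k] unchanged, delta_P[k] = 0
For k >= 4: P[k] shifts by exactly 1
Delta array: [0, 0, 0, 0, 1, 1]

Answer: [0, 0, 0, 0, 1, 1]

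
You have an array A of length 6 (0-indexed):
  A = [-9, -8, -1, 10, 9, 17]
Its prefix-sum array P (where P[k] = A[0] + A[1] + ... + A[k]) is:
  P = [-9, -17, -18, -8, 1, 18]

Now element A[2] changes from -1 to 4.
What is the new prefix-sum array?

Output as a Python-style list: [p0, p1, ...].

Answer: [-9, -17, -13, -3, 6, 23]

Derivation:
Change: A[2] -1 -> 4, delta = 5
P[k] for k < 2: unchanged (A[2] not included)
P[k] for k >= 2: shift by delta = 5
  P[0] = -9 + 0 = -9
  P[1] = -17 + 0 = -17
  P[2] = -18 + 5 = -13
  P[3] = -8 + 5 = -3
  P[4] = 1 + 5 = 6
  P[5] = 18 + 5 = 23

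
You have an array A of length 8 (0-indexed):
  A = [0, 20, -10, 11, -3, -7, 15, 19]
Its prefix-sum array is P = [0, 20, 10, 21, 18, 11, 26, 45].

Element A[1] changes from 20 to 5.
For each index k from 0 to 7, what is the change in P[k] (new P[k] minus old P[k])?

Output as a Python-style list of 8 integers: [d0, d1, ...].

Answer: [0, -15, -15, -15, -15, -15, -15, -15]

Derivation:
Element change: A[1] 20 -> 5, delta = -15
For k < 1: P[k] unchanged, delta_P[k] = 0
For k >= 1: P[k] shifts by exactly -15
Delta array: [0, -15, -15, -15, -15, -15, -15, -15]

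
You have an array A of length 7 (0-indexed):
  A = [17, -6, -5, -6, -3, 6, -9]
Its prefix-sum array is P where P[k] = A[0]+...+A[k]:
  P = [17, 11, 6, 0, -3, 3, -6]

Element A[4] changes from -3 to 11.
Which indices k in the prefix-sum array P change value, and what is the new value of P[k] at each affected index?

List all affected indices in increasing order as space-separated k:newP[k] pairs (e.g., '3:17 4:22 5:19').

P[k] = A[0] + ... + A[k]
P[k] includes A[4] iff k >= 4
Affected indices: 4, 5, ..., 6; delta = 14
  P[4]: -3 + 14 = 11
  P[5]: 3 + 14 = 17
  P[6]: -6 + 14 = 8

Answer: 4:11 5:17 6:8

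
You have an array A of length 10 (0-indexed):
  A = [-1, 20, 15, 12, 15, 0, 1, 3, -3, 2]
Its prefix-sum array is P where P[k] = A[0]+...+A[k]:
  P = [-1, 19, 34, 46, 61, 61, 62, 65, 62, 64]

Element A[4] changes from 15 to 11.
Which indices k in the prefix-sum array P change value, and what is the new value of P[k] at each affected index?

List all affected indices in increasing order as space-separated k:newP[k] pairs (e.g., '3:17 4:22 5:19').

P[k] = A[0] + ... + A[k]
P[k] includes A[4] iff k >= 4
Affected indices: 4, 5, ..., 9; delta = -4
  P[4]: 61 + -4 = 57
  P[5]: 61 + -4 = 57
  P[6]: 62 + -4 = 58
  P[7]: 65 + -4 = 61
  P[8]: 62 + -4 = 58
  P[9]: 64 + -4 = 60

Answer: 4:57 5:57 6:58 7:61 8:58 9:60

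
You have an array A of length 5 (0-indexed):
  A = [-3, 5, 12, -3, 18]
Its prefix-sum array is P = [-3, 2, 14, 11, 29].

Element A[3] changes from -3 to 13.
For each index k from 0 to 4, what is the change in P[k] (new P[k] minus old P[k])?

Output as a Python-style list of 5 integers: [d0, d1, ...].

Element change: A[3] -3 -> 13, delta = 16
For k < 3: P[k] unchanged, delta_P[k] = 0
For k >= 3: P[k] shifts by exactly 16
Delta array: [0, 0, 0, 16, 16]

Answer: [0, 0, 0, 16, 16]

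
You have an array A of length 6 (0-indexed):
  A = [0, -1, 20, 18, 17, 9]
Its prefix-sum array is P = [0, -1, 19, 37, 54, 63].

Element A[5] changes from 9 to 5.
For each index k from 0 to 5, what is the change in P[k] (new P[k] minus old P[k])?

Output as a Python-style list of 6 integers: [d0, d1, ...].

Element change: A[5] 9 -> 5, delta = -4
For k < 5: P[k] unchanged, delta_P[k] = 0
For k >= 5: P[k] shifts by exactly -4
Delta array: [0, 0, 0, 0, 0, -4]

Answer: [0, 0, 0, 0, 0, -4]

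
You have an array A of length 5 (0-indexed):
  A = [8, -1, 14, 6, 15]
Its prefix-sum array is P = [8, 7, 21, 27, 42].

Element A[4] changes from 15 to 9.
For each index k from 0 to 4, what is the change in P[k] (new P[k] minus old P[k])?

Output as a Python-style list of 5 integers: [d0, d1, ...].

Answer: [0, 0, 0, 0, -6]

Derivation:
Element change: A[4] 15 -> 9, delta = -6
For k < 4: P[k] unchanged, delta_P[k] = 0
For k >= 4: P[k] shifts by exactly -6
Delta array: [0, 0, 0, 0, -6]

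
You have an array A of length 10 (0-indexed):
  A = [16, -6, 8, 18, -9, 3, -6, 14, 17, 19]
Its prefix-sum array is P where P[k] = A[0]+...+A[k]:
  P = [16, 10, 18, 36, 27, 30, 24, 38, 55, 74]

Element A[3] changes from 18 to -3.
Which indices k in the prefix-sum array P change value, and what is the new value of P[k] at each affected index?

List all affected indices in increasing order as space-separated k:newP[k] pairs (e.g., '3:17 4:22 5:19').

P[k] = A[0] + ... + A[k]
P[k] includes A[3] iff k >= 3
Affected indices: 3, 4, ..., 9; delta = -21
  P[3]: 36 + -21 = 15
  P[4]: 27 + -21 = 6
  P[5]: 30 + -21 = 9
  P[6]: 24 + -21 = 3
  P[7]: 38 + -21 = 17
  P[8]: 55 + -21 = 34
  P[9]: 74 + -21 = 53

Answer: 3:15 4:6 5:9 6:3 7:17 8:34 9:53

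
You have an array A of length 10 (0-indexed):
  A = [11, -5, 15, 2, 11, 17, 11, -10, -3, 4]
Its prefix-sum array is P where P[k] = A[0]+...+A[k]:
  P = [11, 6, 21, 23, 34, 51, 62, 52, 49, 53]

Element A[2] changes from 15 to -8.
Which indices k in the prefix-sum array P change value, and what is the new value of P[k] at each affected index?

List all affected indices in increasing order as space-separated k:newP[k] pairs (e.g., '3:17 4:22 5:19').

P[k] = A[0] + ... + A[k]
P[k] includes A[2] iff k >= 2
Affected indices: 2, 3, ..., 9; delta = -23
  P[2]: 21 + -23 = -2
  P[3]: 23 + -23 = 0
  P[4]: 34 + -23 = 11
  P[5]: 51 + -23 = 28
  P[6]: 62 + -23 = 39
  P[7]: 52 + -23 = 29
  P[8]: 49 + -23 = 26
  P[9]: 53 + -23 = 30

Answer: 2:-2 3:0 4:11 5:28 6:39 7:29 8:26 9:30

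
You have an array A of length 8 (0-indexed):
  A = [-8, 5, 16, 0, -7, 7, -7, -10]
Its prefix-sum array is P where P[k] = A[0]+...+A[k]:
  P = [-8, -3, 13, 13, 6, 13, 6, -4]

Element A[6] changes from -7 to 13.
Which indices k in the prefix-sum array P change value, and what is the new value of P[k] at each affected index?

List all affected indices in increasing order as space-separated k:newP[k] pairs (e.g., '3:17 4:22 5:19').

Answer: 6:26 7:16

Derivation:
P[k] = A[0] + ... + A[k]
P[k] includes A[6] iff k >= 6
Affected indices: 6, 7, ..., 7; delta = 20
  P[6]: 6 + 20 = 26
  P[7]: -4 + 20 = 16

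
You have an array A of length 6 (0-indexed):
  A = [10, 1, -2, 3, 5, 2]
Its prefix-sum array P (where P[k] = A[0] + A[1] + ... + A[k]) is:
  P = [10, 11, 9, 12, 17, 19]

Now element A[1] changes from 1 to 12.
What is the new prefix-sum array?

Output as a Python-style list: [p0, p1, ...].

Change: A[1] 1 -> 12, delta = 11
P[k] for k < 1: unchanged (A[1] not included)
P[k] for k >= 1: shift by delta = 11
  P[0] = 10 + 0 = 10
  P[1] = 11 + 11 = 22
  P[2] = 9 + 11 = 20
  P[3] = 12 + 11 = 23
  P[4] = 17 + 11 = 28
  P[5] = 19 + 11 = 30

Answer: [10, 22, 20, 23, 28, 30]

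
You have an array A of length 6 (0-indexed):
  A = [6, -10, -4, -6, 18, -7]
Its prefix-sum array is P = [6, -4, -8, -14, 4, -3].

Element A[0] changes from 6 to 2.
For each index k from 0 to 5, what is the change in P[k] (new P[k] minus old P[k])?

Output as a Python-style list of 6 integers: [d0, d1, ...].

Answer: [-4, -4, -4, -4, -4, -4]

Derivation:
Element change: A[0] 6 -> 2, delta = -4
For k < 0: P[k] unchanged, delta_P[k] = 0
For k >= 0: P[k] shifts by exactly -4
Delta array: [-4, -4, -4, -4, -4, -4]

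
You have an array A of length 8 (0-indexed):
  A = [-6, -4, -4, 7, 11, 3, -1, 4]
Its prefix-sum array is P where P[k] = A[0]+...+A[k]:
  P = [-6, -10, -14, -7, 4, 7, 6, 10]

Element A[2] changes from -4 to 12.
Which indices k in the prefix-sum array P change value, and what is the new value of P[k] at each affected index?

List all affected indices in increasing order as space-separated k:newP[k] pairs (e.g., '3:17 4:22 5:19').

P[k] = A[0] + ... + A[k]
P[k] includes A[2] iff k >= 2
Affected indices: 2, 3, ..., 7; delta = 16
  P[2]: -14 + 16 = 2
  P[3]: -7 + 16 = 9
  P[4]: 4 + 16 = 20
  P[5]: 7 + 16 = 23
  P[6]: 6 + 16 = 22
  P[7]: 10 + 16 = 26

Answer: 2:2 3:9 4:20 5:23 6:22 7:26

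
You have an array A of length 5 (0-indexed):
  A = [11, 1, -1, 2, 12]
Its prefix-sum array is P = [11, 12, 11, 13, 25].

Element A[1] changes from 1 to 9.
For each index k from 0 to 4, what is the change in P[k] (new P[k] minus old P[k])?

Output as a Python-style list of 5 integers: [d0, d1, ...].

Answer: [0, 8, 8, 8, 8]

Derivation:
Element change: A[1] 1 -> 9, delta = 8
For k < 1: P[k] unchanged, delta_P[k] = 0
For k >= 1: P[k] shifts by exactly 8
Delta array: [0, 8, 8, 8, 8]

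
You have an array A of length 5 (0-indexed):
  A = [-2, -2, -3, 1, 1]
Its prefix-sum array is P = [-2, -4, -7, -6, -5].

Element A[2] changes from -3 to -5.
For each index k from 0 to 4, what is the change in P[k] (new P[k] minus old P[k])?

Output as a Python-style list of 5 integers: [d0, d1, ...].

Answer: [0, 0, -2, -2, -2]

Derivation:
Element change: A[2] -3 -> -5, delta = -2
For k < 2: P[k] unchanged, delta_P[k] = 0
For k >= 2: P[k] shifts by exactly -2
Delta array: [0, 0, -2, -2, -2]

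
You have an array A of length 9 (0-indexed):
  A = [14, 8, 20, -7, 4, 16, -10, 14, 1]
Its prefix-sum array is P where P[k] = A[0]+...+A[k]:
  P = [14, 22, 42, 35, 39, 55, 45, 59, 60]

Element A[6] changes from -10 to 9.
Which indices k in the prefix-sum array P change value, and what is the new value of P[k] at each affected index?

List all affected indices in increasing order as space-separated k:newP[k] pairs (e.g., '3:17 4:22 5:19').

P[k] = A[0] + ... + A[k]
P[k] includes A[6] iff k >= 6
Affected indices: 6, 7, ..., 8; delta = 19
  P[6]: 45 + 19 = 64
  P[7]: 59 + 19 = 78
  P[8]: 60 + 19 = 79

Answer: 6:64 7:78 8:79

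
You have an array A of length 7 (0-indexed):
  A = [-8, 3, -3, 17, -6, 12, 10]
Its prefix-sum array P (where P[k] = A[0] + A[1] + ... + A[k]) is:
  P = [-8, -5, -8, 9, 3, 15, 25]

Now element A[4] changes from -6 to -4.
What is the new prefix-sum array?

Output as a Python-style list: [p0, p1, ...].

Change: A[4] -6 -> -4, delta = 2
P[k] for k < 4: unchanged (A[4] not included)
P[k] for k >= 4: shift by delta = 2
  P[0] = -8 + 0 = -8
  P[1] = -5 + 0 = -5
  P[2] = -8 + 0 = -8
  P[3] = 9 + 0 = 9
  P[4] = 3 + 2 = 5
  P[5] = 15 + 2 = 17
  P[6] = 25 + 2 = 27

Answer: [-8, -5, -8, 9, 5, 17, 27]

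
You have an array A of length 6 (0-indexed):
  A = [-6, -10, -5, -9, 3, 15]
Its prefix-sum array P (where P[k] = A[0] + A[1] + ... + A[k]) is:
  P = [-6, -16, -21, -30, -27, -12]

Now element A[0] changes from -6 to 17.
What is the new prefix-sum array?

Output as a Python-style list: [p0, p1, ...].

Answer: [17, 7, 2, -7, -4, 11]

Derivation:
Change: A[0] -6 -> 17, delta = 23
P[k] for k < 0: unchanged (A[0] not included)
P[k] for k >= 0: shift by delta = 23
  P[0] = -6 + 23 = 17
  P[1] = -16 + 23 = 7
  P[2] = -21 + 23 = 2
  P[3] = -30 + 23 = -7
  P[4] = -27 + 23 = -4
  P[5] = -12 + 23 = 11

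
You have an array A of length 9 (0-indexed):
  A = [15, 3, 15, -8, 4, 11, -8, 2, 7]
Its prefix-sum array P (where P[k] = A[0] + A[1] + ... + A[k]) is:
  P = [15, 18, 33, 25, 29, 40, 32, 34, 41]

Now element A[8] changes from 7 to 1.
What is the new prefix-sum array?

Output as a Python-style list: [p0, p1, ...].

Change: A[8] 7 -> 1, delta = -6
P[k] for k < 8: unchanged (A[8] not included)
P[k] for k >= 8: shift by delta = -6
  P[0] = 15 + 0 = 15
  P[1] = 18 + 0 = 18
  P[2] = 33 + 0 = 33
  P[3] = 25 + 0 = 25
  P[4] = 29 + 0 = 29
  P[5] = 40 + 0 = 40
  P[6] = 32 + 0 = 32
  P[7] = 34 + 0 = 34
  P[8] = 41 + -6 = 35

Answer: [15, 18, 33, 25, 29, 40, 32, 34, 35]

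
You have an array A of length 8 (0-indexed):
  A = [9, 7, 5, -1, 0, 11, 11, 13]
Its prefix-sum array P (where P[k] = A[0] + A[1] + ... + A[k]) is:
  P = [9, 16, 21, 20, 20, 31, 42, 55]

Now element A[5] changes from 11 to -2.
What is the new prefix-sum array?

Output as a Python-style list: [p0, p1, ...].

Change: A[5] 11 -> -2, delta = -13
P[k] for k < 5: unchanged (A[5] not included)
P[k] for k >= 5: shift by delta = -13
  P[0] = 9 + 0 = 9
  P[1] = 16 + 0 = 16
  P[2] = 21 + 0 = 21
  P[3] = 20 + 0 = 20
  P[4] = 20 + 0 = 20
  P[5] = 31 + -13 = 18
  P[6] = 42 + -13 = 29
  P[7] = 55 + -13 = 42

Answer: [9, 16, 21, 20, 20, 18, 29, 42]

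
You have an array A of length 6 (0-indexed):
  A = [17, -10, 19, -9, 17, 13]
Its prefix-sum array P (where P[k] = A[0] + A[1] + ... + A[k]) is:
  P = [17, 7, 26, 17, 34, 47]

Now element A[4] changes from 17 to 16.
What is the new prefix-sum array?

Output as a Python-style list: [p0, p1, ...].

Change: A[4] 17 -> 16, delta = -1
P[k] for k < 4: unchanged (A[4] not included)
P[k] for k >= 4: shift by delta = -1
  P[0] = 17 + 0 = 17
  P[1] = 7 + 0 = 7
  P[2] = 26 + 0 = 26
  P[3] = 17 + 0 = 17
  P[4] = 34 + -1 = 33
  P[5] = 47 + -1 = 46

Answer: [17, 7, 26, 17, 33, 46]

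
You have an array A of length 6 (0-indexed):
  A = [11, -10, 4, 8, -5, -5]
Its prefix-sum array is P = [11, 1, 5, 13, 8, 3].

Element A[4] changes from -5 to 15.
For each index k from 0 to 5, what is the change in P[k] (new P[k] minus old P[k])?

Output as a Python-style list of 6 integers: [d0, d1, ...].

Answer: [0, 0, 0, 0, 20, 20]

Derivation:
Element change: A[4] -5 -> 15, delta = 20
For k < 4: P[k] unchanged, delta_P[k] = 0
For k >= 4: P[k] shifts by exactly 20
Delta array: [0, 0, 0, 0, 20, 20]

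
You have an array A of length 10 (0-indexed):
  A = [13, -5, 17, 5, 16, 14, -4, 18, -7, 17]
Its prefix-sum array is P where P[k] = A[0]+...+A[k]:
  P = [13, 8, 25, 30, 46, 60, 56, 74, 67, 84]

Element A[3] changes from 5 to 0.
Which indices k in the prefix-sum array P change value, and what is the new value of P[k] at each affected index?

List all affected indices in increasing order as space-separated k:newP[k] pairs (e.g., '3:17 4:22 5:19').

Answer: 3:25 4:41 5:55 6:51 7:69 8:62 9:79

Derivation:
P[k] = A[0] + ... + A[k]
P[k] includes A[3] iff k >= 3
Affected indices: 3, 4, ..., 9; delta = -5
  P[3]: 30 + -5 = 25
  P[4]: 46 + -5 = 41
  P[5]: 60 + -5 = 55
  P[6]: 56 + -5 = 51
  P[7]: 74 + -5 = 69
  P[8]: 67 + -5 = 62
  P[9]: 84 + -5 = 79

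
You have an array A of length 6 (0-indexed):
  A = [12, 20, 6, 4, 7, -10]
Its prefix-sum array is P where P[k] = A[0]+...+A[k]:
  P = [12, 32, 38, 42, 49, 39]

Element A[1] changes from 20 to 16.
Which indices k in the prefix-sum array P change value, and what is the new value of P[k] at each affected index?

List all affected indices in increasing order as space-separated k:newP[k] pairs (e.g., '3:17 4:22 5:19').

P[k] = A[0] + ... + A[k]
P[k] includes A[1] iff k >= 1
Affected indices: 1, 2, ..., 5; delta = -4
  P[1]: 32 + -4 = 28
  P[2]: 38 + -4 = 34
  P[3]: 42 + -4 = 38
  P[4]: 49 + -4 = 45
  P[5]: 39 + -4 = 35

Answer: 1:28 2:34 3:38 4:45 5:35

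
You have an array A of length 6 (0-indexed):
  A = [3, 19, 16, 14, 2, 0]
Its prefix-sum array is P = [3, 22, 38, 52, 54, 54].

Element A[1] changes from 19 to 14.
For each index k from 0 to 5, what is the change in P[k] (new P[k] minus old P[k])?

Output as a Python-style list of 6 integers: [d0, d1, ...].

Answer: [0, -5, -5, -5, -5, -5]

Derivation:
Element change: A[1] 19 -> 14, delta = -5
For k < 1: P[k] unchanged, delta_P[k] = 0
For k >= 1: P[k] shifts by exactly -5
Delta array: [0, -5, -5, -5, -5, -5]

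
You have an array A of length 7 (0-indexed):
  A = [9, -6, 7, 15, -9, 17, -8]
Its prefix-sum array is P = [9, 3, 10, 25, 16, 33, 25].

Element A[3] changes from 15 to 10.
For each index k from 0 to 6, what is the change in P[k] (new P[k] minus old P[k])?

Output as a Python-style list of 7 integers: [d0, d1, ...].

Element change: A[3] 15 -> 10, delta = -5
For k < 3: P[k] unchanged, delta_P[k] = 0
For k >= 3: P[k] shifts by exactly -5
Delta array: [0, 0, 0, -5, -5, -5, -5]

Answer: [0, 0, 0, -5, -5, -5, -5]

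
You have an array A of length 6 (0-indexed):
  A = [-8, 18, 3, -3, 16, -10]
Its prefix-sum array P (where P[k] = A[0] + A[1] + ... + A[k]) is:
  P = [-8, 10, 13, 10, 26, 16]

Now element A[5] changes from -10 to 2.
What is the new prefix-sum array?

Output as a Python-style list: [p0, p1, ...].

Answer: [-8, 10, 13, 10, 26, 28]

Derivation:
Change: A[5] -10 -> 2, delta = 12
P[k] for k < 5: unchanged (A[5] not included)
P[k] for k >= 5: shift by delta = 12
  P[0] = -8 + 0 = -8
  P[1] = 10 + 0 = 10
  P[2] = 13 + 0 = 13
  P[3] = 10 + 0 = 10
  P[4] = 26 + 0 = 26
  P[5] = 16 + 12 = 28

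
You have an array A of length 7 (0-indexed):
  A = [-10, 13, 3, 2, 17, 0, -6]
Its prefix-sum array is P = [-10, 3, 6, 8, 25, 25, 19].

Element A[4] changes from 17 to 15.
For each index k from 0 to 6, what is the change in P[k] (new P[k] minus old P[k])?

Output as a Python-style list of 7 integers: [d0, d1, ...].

Answer: [0, 0, 0, 0, -2, -2, -2]

Derivation:
Element change: A[4] 17 -> 15, delta = -2
For k < 4: P[k] unchanged, delta_P[k] = 0
For k >= 4: P[k] shifts by exactly -2
Delta array: [0, 0, 0, 0, -2, -2, -2]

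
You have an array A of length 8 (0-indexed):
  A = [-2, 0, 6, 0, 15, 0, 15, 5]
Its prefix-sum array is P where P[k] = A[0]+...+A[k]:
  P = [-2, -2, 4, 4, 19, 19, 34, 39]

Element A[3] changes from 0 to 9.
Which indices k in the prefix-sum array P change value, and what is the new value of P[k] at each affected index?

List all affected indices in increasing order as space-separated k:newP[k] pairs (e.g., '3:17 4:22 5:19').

P[k] = A[0] + ... + A[k]
P[k] includes A[3] iff k >= 3
Affected indices: 3, 4, ..., 7; delta = 9
  P[3]: 4 + 9 = 13
  P[4]: 19 + 9 = 28
  P[5]: 19 + 9 = 28
  P[6]: 34 + 9 = 43
  P[7]: 39 + 9 = 48

Answer: 3:13 4:28 5:28 6:43 7:48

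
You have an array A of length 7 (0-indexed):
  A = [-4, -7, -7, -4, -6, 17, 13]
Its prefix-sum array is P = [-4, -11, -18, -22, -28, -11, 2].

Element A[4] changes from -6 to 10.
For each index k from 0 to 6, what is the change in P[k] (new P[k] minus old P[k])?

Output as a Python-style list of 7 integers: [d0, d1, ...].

Element change: A[4] -6 -> 10, delta = 16
For k < 4: P[k] unchanged, delta_P[k] = 0
For k >= 4: P[k] shifts by exactly 16
Delta array: [0, 0, 0, 0, 16, 16, 16]

Answer: [0, 0, 0, 0, 16, 16, 16]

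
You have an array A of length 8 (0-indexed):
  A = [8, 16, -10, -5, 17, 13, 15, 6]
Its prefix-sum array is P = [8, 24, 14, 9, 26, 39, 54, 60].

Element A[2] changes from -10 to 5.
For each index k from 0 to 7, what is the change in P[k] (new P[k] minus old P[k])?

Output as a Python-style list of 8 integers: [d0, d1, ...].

Answer: [0, 0, 15, 15, 15, 15, 15, 15]

Derivation:
Element change: A[2] -10 -> 5, delta = 15
For k < 2: P[k] unchanged, delta_P[k] = 0
For k >= 2: P[k] shifts by exactly 15
Delta array: [0, 0, 15, 15, 15, 15, 15, 15]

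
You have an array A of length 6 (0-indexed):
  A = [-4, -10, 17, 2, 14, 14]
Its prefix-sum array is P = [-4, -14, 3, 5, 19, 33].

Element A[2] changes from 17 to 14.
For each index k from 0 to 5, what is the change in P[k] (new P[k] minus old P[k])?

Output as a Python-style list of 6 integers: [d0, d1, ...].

Element change: A[2] 17 -> 14, delta = -3
For k < 2: P[k] unchanged, delta_P[k] = 0
For k >= 2: P[k] shifts by exactly -3
Delta array: [0, 0, -3, -3, -3, -3]

Answer: [0, 0, -3, -3, -3, -3]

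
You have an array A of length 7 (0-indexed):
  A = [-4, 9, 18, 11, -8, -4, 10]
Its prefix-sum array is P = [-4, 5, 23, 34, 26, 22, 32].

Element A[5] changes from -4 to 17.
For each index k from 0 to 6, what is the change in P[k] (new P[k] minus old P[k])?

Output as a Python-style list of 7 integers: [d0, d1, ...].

Answer: [0, 0, 0, 0, 0, 21, 21]

Derivation:
Element change: A[5] -4 -> 17, delta = 21
For k < 5: P[k] unchanged, delta_P[k] = 0
For k >= 5: P[k] shifts by exactly 21
Delta array: [0, 0, 0, 0, 0, 21, 21]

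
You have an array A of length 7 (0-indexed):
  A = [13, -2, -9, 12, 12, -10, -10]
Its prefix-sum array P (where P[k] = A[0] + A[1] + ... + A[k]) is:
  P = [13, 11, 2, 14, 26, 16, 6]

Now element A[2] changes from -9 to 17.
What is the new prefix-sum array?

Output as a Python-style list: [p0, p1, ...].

Change: A[2] -9 -> 17, delta = 26
P[k] for k < 2: unchanged (A[2] not included)
P[k] for k >= 2: shift by delta = 26
  P[0] = 13 + 0 = 13
  P[1] = 11 + 0 = 11
  P[2] = 2 + 26 = 28
  P[3] = 14 + 26 = 40
  P[4] = 26 + 26 = 52
  P[5] = 16 + 26 = 42
  P[6] = 6 + 26 = 32

Answer: [13, 11, 28, 40, 52, 42, 32]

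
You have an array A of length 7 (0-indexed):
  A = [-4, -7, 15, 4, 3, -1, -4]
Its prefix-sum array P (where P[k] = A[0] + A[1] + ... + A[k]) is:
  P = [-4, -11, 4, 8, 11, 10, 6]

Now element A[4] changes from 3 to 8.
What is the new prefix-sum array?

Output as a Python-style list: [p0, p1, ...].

Answer: [-4, -11, 4, 8, 16, 15, 11]

Derivation:
Change: A[4] 3 -> 8, delta = 5
P[k] for k < 4: unchanged (A[4] not included)
P[k] for k >= 4: shift by delta = 5
  P[0] = -4 + 0 = -4
  P[1] = -11 + 0 = -11
  P[2] = 4 + 0 = 4
  P[3] = 8 + 0 = 8
  P[4] = 11 + 5 = 16
  P[5] = 10 + 5 = 15
  P[6] = 6 + 5 = 11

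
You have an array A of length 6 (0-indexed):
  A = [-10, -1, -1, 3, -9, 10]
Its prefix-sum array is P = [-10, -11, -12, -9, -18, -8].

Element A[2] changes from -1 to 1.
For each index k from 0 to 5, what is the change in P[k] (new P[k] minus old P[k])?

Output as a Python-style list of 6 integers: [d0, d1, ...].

Answer: [0, 0, 2, 2, 2, 2]

Derivation:
Element change: A[2] -1 -> 1, delta = 2
For k < 2: P[k] unchanged, delta_P[k] = 0
For k >= 2: P[k] shifts by exactly 2
Delta array: [0, 0, 2, 2, 2, 2]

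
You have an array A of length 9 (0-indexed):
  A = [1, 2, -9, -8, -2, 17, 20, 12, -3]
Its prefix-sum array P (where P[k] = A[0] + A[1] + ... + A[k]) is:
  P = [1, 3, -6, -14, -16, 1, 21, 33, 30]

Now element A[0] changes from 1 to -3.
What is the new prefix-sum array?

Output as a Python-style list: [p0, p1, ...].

Answer: [-3, -1, -10, -18, -20, -3, 17, 29, 26]

Derivation:
Change: A[0] 1 -> -3, delta = -4
P[k] for k < 0: unchanged (A[0] not included)
P[k] for k >= 0: shift by delta = -4
  P[0] = 1 + -4 = -3
  P[1] = 3 + -4 = -1
  P[2] = -6 + -4 = -10
  P[3] = -14 + -4 = -18
  P[4] = -16 + -4 = -20
  P[5] = 1 + -4 = -3
  P[6] = 21 + -4 = 17
  P[7] = 33 + -4 = 29
  P[8] = 30 + -4 = 26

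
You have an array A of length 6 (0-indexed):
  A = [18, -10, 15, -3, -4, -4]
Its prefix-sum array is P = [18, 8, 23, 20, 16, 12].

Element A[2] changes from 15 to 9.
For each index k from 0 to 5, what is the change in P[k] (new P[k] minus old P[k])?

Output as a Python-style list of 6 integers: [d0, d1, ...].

Answer: [0, 0, -6, -6, -6, -6]

Derivation:
Element change: A[2] 15 -> 9, delta = -6
For k < 2: P[k] unchanged, delta_P[k] = 0
For k >= 2: P[k] shifts by exactly -6
Delta array: [0, 0, -6, -6, -6, -6]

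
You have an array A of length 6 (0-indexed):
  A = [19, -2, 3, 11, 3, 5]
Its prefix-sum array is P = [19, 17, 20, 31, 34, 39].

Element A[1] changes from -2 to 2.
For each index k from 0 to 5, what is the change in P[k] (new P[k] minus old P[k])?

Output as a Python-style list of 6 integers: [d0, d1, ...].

Answer: [0, 4, 4, 4, 4, 4]

Derivation:
Element change: A[1] -2 -> 2, delta = 4
For k < 1: P[k] unchanged, delta_P[k] = 0
For k >= 1: P[k] shifts by exactly 4
Delta array: [0, 4, 4, 4, 4, 4]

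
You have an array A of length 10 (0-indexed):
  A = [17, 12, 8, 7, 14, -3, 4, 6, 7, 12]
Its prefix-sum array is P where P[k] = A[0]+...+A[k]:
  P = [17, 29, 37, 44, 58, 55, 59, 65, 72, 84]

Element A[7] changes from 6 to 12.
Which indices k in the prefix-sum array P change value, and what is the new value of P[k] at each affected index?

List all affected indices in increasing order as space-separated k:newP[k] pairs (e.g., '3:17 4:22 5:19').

Answer: 7:71 8:78 9:90

Derivation:
P[k] = A[0] + ... + A[k]
P[k] includes A[7] iff k >= 7
Affected indices: 7, 8, ..., 9; delta = 6
  P[7]: 65 + 6 = 71
  P[8]: 72 + 6 = 78
  P[9]: 84 + 6 = 90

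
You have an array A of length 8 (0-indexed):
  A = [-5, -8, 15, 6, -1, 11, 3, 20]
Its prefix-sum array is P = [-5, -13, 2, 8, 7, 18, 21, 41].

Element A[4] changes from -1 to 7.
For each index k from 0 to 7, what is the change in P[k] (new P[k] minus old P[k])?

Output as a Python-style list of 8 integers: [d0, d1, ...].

Answer: [0, 0, 0, 0, 8, 8, 8, 8]

Derivation:
Element change: A[4] -1 -> 7, delta = 8
For k < 4: P[k] unchanged, delta_P[k] = 0
For k >= 4: P[k] shifts by exactly 8
Delta array: [0, 0, 0, 0, 8, 8, 8, 8]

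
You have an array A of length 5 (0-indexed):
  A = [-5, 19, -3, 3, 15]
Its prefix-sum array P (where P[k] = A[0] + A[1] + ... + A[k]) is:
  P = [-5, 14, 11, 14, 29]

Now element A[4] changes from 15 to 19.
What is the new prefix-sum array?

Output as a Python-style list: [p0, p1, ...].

Answer: [-5, 14, 11, 14, 33]

Derivation:
Change: A[4] 15 -> 19, delta = 4
P[k] for k < 4: unchanged (A[4] not included)
P[k] for k >= 4: shift by delta = 4
  P[0] = -5 + 0 = -5
  P[1] = 14 + 0 = 14
  P[2] = 11 + 0 = 11
  P[3] = 14 + 0 = 14
  P[4] = 29 + 4 = 33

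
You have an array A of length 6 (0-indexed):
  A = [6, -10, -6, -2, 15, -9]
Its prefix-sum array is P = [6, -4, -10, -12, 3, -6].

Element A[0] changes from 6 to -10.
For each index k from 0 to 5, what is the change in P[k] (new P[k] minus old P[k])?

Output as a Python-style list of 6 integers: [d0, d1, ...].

Answer: [-16, -16, -16, -16, -16, -16]

Derivation:
Element change: A[0] 6 -> -10, delta = -16
For k < 0: P[k] unchanged, delta_P[k] = 0
For k >= 0: P[k] shifts by exactly -16
Delta array: [-16, -16, -16, -16, -16, -16]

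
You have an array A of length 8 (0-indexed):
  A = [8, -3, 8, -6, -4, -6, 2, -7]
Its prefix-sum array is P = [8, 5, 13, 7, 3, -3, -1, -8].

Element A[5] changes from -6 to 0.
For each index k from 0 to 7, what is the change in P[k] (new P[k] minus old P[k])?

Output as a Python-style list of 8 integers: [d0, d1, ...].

Element change: A[5] -6 -> 0, delta = 6
For k < 5: P[k] unchanged, delta_P[k] = 0
For k >= 5: P[k] shifts by exactly 6
Delta array: [0, 0, 0, 0, 0, 6, 6, 6]

Answer: [0, 0, 0, 0, 0, 6, 6, 6]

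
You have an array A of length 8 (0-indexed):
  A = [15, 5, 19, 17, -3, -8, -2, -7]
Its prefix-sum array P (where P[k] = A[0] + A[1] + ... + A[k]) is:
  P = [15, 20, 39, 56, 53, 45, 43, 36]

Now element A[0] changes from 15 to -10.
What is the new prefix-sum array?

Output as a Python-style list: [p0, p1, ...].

Change: A[0] 15 -> -10, delta = -25
P[k] for k < 0: unchanged (A[0] not included)
P[k] for k >= 0: shift by delta = -25
  P[0] = 15 + -25 = -10
  P[1] = 20 + -25 = -5
  P[2] = 39 + -25 = 14
  P[3] = 56 + -25 = 31
  P[4] = 53 + -25 = 28
  P[5] = 45 + -25 = 20
  P[6] = 43 + -25 = 18
  P[7] = 36 + -25 = 11

Answer: [-10, -5, 14, 31, 28, 20, 18, 11]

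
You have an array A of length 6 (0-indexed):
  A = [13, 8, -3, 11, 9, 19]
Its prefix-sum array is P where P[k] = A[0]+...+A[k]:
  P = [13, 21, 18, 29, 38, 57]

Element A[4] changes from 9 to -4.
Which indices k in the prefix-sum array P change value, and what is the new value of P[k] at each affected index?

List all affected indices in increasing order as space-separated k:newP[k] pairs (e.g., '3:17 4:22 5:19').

P[k] = A[0] + ... + A[k]
P[k] includes A[4] iff k >= 4
Affected indices: 4, 5, ..., 5; delta = -13
  P[4]: 38 + -13 = 25
  P[5]: 57 + -13 = 44

Answer: 4:25 5:44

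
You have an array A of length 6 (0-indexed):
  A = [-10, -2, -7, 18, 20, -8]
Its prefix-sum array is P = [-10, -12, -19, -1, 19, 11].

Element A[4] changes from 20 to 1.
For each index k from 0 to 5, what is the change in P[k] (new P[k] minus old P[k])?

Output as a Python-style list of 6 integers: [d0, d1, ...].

Element change: A[4] 20 -> 1, delta = -19
For k < 4: P[k] unchanged, delta_P[k] = 0
For k >= 4: P[k] shifts by exactly -19
Delta array: [0, 0, 0, 0, -19, -19]

Answer: [0, 0, 0, 0, -19, -19]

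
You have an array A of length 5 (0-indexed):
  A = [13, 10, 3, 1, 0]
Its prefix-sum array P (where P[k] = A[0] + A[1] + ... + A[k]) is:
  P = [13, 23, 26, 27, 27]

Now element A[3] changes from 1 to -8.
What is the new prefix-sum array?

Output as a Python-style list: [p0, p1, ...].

Change: A[3] 1 -> -8, delta = -9
P[k] for k < 3: unchanged (A[3] not included)
P[k] for k >= 3: shift by delta = -9
  P[0] = 13 + 0 = 13
  P[1] = 23 + 0 = 23
  P[2] = 26 + 0 = 26
  P[3] = 27 + -9 = 18
  P[4] = 27 + -9 = 18

Answer: [13, 23, 26, 18, 18]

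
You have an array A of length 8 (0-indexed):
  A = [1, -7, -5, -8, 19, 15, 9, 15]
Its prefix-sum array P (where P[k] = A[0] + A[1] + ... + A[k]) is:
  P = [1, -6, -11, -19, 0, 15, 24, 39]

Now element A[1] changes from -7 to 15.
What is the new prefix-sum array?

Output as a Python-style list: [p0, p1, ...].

Answer: [1, 16, 11, 3, 22, 37, 46, 61]

Derivation:
Change: A[1] -7 -> 15, delta = 22
P[k] for k < 1: unchanged (A[1] not included)
P[k] for k >= 1: shift by delta = 22
  P[0] = 1 + 0 = 1
  P[1] = -6 + 22 = 16
  P[2] = -11 + 22 = 11
  P[3] = -19 + 22 = 3
  P[4] = 0 + 22 = 22
  P[5] = 15 + 22 = 37
  P[6] = 24 + 22 = 46
  P[7] = 39 + 22 = 61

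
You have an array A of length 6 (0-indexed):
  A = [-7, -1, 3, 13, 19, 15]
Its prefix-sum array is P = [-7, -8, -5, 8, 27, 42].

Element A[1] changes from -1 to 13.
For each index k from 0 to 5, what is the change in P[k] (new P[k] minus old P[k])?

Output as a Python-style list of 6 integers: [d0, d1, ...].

Element change: A[1] -1 -> 13, delta = 14
For k < 1: P[k] unchanged, delta_P[k] = 0
For k >= 1: P[k] shifts by exactly 14
Delta array: [0, 14, 14, 14, 14, 14]

Answer: [0, 14, 14, 14, 14, 14]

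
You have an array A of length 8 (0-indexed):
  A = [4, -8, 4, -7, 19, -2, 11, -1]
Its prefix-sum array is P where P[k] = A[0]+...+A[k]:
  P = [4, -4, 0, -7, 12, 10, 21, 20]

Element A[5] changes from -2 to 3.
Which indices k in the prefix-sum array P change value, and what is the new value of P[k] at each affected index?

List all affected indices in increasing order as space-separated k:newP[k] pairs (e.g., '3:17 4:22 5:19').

P[k] = A[0] + ... + A[k]
P[k] includes A[5] iff k >= 5
Affected indices: 5, 6, ..., 7; delta = 5
  P[5]: 10 + 5 = 15
  P[6]: 21 + 5 = 26
  P[7]: 20 + 5 = 25

Answer: 5:15 6:26 7:25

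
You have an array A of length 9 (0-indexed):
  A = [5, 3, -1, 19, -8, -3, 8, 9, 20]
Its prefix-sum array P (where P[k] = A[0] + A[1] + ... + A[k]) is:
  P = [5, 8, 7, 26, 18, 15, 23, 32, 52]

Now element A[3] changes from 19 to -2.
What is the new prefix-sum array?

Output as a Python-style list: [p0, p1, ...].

Answer: [5, 8, 7, 5, -3, -6, 2, 11, 31]

Derivation:
Change: A[3] 19 -> -2, delta = -21
P[k] for k < 3: unchanged (A[3] not included)
P[k] for k >= 3: shift by delta = -21
  P[0] = 5 + 0 = 5
  P[1] = 8 + 0 = 8
  P[2] = 7 + 0 = 7
  P[3] = 26 + -21 = 5
  P[4] = 18 + -21 = -3
  P[5] = 15 + -21 = -6
  P[6] = 23 + -21 = 2
  P[7] = 32 + -21 = 11
  P[8] = 52 + -21 = 31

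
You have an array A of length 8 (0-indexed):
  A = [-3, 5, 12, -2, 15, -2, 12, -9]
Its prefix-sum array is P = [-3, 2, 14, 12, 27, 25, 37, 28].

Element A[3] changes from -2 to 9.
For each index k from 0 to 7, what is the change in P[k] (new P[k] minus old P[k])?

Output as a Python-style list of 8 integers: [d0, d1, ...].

Element change: A[3] -2 -> 9, delta = 11
For k < 3: P[k] unchanged, delta_P[k] = 0
For k >= 3: P[k] shifts by exactly 11
Delta array: [0, 0, 0, 11, 11, 11, 11, 11]

Answer: [0, 0, 0, 11, 11, 11, 11, 11]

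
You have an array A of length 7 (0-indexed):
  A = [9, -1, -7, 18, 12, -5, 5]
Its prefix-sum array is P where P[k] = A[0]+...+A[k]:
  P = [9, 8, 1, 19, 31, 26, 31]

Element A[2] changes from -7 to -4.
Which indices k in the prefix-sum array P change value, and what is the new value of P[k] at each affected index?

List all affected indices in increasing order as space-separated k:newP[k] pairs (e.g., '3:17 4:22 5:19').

P[k] = A[0] + ... + A[k]
P[k] includes A[2] iff k >= 2
Affected indices: 2, 3, ..., 6; delta = 3
  P[2]: 1 + 3 = 4
  P[3]: 19 + 3 = 22
  P[4]: 31 + 3 = 34
  P[5]: 26 + 3 = 29
  P[6]: 31 + 3 = 34

Answer: 2:4 3:22 4:34 5:29 6:34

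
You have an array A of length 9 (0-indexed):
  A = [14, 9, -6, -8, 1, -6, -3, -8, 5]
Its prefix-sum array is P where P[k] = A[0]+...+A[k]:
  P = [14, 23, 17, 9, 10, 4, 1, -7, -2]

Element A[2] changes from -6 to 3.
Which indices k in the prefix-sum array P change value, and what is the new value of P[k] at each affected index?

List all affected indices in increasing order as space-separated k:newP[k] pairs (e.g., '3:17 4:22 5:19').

Answer: 2:26 3:18 4:19 5:13 6:10 7:2 8:7

Derivation:
P[k] = A[0] + ... + A[k]
P[k] includes A[2] iff k >= 2
Affected indices: 2, 3, ..., 8; delta = 9
  P[2]: 17 + 9 = 26
  P[3]: 9 + 9 = 18
  P[4]: 10 + 9 = 19
  P[5]: 4 + 9 = 13
  P[6]: 1 + 9 = 10
  P[7]: -7 + 9 = 2
  P[8]: -2 + 9 = 7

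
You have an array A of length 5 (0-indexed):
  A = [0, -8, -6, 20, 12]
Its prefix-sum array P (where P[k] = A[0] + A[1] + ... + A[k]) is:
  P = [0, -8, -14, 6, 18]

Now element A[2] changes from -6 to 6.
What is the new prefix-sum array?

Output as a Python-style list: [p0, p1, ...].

Answer: [0, -8, -2, 18, 30]

Derivation:
Change: A[2] -6 -> 6, delta = 12
P[k] for k < 2: unchanged (A[2] not included)
P[k] for k >= 2: shift by delta = 12
  P[0] = 0 + 0 = 0
  P[1] = -8 + 0 = -8
  P[2] = -14 + 12 = -2
  P[3] = 6 + 12 = 18
  P[4] = 18 + 12 = 30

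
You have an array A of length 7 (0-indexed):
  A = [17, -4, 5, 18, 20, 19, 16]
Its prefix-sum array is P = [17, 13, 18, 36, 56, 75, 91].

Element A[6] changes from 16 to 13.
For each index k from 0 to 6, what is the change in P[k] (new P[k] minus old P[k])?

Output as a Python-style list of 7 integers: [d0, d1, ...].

Element change: A[6] 16 -> 13, delta = -3
For k < 6: P[k] unchanged, delta_P[k] = 0
For k >= 6: P[k] shifts by exactly -3
Delta array: [0, 0, 0, 0, 0, 0, -3]

Answer: [0, 0, 0, 0, 0, 0, -3]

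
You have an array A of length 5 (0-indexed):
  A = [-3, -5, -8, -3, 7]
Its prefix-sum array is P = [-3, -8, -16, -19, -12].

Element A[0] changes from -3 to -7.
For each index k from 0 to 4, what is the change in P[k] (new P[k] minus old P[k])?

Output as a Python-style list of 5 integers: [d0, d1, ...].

Element change: A[0] -3 -> -7, delta = -4
For k < 0: P[k] unchanged, delta_P[k] = 0
For k >= 0: P[k] shifts by exactly -4
Delta array: [-4, -4, -4, -4, -4]

Answer: [-4, -4, -4, -4, -4]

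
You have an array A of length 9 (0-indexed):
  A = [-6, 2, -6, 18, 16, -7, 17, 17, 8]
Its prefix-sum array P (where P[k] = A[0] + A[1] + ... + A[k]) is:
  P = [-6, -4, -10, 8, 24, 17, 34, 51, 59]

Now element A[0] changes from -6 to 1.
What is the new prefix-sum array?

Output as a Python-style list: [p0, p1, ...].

Change: A[0] -6 -> 1, delta = 7
P[k] for k < 0: unchanged (A[0] not included)
P[k] for k >= 0: shift by delta = 7
  P[0] = -6 + 7 = 1
  P[1] = -4 + 7 = 3
  P[2] = -10 + 7 = -3
  P[3] = 8 + 7 = 15
  P[4] = 24 + 7 = 31
  P[5] = 17 + 7 = 24
  P[6] = 34 + 7 = 41
  P[7] = 51 + 7 = 58
  P[8] = 59 + 7 = 66

Answer: [1, 3, -3, 15, 31, 24, 41, 58, 66]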